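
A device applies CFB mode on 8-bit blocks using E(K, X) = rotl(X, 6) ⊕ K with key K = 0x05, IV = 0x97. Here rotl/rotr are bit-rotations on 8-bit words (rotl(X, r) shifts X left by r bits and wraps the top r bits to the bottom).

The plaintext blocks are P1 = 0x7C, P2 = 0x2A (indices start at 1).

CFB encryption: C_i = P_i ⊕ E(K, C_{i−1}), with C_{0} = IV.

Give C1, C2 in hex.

C1: E(K, 0x97) = 0xE0; 0x7C ⊕ 0xE0 = 0x9C.
C2: E(K, 0x9C) = 0x22; 0x2A ⊕ 0x22 = 0x08.

C1 = 0x9C, C2 = 0x08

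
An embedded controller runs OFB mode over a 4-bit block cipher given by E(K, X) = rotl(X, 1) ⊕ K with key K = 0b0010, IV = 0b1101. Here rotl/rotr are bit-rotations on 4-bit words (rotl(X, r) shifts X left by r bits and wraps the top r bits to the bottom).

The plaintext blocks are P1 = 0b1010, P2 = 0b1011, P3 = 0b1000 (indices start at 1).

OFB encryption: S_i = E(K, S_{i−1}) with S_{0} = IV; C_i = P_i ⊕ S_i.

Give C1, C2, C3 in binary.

C1 = 0b0011, C2 = 0b1010, C3 = 0b1000

C1: S = E(K, 0b1101) = 0b1001; 0b1010 ⊕ 0b1001 = 0b0011.
C2: S = E(K, 0b1001) = 0b0001; 0b1011 ⊕ 0b0001 = 0b1010.
C3: S = E(K, 0b0001) = 0b0000; 0b1000 ⊕ 0b0000 = 0b1000.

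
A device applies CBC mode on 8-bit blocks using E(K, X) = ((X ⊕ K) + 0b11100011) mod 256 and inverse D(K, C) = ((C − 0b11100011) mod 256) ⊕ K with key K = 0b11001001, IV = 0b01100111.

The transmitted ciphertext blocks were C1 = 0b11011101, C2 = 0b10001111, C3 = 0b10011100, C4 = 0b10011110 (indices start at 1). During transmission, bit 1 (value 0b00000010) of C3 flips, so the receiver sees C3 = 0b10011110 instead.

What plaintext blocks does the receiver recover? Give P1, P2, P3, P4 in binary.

CBC decryption: P_i = D(K, C_i) ⊕ C_{i−1}, with C_{0} = IV.
Only C3 changed, to 0b10011110. In CBC, a change in C_i garbles P_i and flips the same bit in P_{i+1}. Decrypting the received ciphertext:
P1: D(K, 0b11011101) = 0b00110011; 0b00110011 ⊕ 0b01100111 = 0b01010100.
P2: D(K, 0b10001111) = 0b01100101; 0b01100101 ⊕ 0b11011101 = 0b10111000.
P3: D(K, 0b10011110) = 0b01110010; 0b01110010 ⊕ 0b10001111 = 0b11111101.
P4: D(K, 0b10011110) = 0b01110010; 0b01110010 ⊕ 0b10011110 = 0b11101100.
Blocks that differ from the original plaintext: P3, P4.

P1 = 0b01010100, P2 = 0b10111000, P3 = 0b11111101, P4 = 0b11101100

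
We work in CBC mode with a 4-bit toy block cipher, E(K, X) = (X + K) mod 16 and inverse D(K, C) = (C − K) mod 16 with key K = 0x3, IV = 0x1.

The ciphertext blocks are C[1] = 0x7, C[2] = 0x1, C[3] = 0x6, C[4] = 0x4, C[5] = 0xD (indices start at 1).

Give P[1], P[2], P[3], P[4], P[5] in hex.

P[1] = 0x5, P[2] = 0x9, P[3] = 0x2, P[4] = 0x7, P[5] = 0xE

CBC decryption: P_i = D(K, C_i) ⊕ C_{i−1}, with C_{0} = IV.
P[1]: D(K, 0x7) = 0x4; 0x4 ⊕ 0x1 = 0x5.
P[2]: D(K, 0x1) = 0xE; 0xE ⊕ 0x7 = 0x9.
P[3]: D(K, 0x6) = 0x3; 0x3 ⊕ 0x1 = 0x2.
P[4]: D(K, 0x4) = 0x1; 0x1 ⊕ 0x6 = 0x7.
P[5]: D(K, 0xD) = 0xA; 0xA ⊕ 0x4 = 0xE.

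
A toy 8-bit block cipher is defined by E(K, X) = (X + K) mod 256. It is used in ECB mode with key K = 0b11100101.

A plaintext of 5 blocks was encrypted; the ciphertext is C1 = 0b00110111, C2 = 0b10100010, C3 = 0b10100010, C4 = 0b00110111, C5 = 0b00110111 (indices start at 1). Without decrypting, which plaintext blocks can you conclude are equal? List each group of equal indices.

ECB encrypts each block independently with the same key, so equal ciphertext blocks imply equal plaintext blocks.
C1 = C4 = C5 = 0b00110111, so P1 = P4 = P5.
C2 = C3 = 0b10100010, so P2 = P3.

P1 = P4 = P5; P2 = P3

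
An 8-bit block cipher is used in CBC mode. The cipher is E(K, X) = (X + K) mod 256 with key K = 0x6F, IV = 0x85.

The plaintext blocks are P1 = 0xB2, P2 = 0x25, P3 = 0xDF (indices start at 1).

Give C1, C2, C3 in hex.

C1 = 0xA6, C2 = 0xF2, C3 = 0x9C

CBC encryption: C_i = E(K, P_i ⊕ C_{i−1}), with C_{0} = IV.
C1: P1 ⊕ 0x85 = 0x37; E(K, 0x37) = 0xA6.
C2: P2 ⊕ 0xA6 = 0x83; E(K, 0x83) = 0xF2.
C3: P3 ⊕ 0xF2 = 0x2D; E(K, 0x2D) = 0x9C.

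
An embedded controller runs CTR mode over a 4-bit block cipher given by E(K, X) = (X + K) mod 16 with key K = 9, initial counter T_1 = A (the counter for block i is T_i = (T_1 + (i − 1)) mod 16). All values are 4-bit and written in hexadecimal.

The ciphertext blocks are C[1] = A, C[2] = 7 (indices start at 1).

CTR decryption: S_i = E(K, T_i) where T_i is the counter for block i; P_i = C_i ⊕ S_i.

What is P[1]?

P[1]: T = A, S = E(K, T) = 3; A ⊕ 3 = 9.

P[1] = 9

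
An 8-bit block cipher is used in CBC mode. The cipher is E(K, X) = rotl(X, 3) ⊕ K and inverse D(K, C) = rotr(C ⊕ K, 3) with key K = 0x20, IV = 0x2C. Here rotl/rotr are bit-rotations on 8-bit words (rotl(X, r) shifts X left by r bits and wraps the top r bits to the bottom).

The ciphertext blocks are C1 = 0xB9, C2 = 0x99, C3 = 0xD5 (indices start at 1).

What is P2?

CBC decryption: P_i = D(K, C_i) ⊕ C_{i−1}, with C_{0} = IV.
P2: D(K, 0x99) = 0x37; 0x37 ⊕ 0xB9 = 0x8E.

P2 = 0x8E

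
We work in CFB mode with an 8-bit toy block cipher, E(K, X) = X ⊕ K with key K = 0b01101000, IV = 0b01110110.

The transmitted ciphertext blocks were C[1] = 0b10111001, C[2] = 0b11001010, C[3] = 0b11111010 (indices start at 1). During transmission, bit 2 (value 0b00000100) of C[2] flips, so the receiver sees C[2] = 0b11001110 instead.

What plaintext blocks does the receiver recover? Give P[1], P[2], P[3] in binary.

P[1] = 0b10100111, P[2] = 0b00011111, P[3] = 0b01011100

CFB decryption: P_i = C_i ⊕ E(K, C_{i−1}), with C_{0} = IV.
Only C[2] changed, to 0b11001110. In CFB, a change in C_i flips the same bit in P_i and garbles P_{i+1}. Decrypting the received ciphertext:
P[1]: E(K, 0b01110110) = 0b00011110; 0b10111001 ⊕ 0b00011110 = 0b10100111.
P[2]: E(K, 0b10111001) = 0b11010001; 0b11001110 ⊕ 0b11010001 = 0b00011111.
P[3]: E(K, 0b11001110) = 0b10100110; 0b11111010 ⊕ 0b10100110 = 0b01011100.
Blocks that differ from the original plaintext: P[2], P[3].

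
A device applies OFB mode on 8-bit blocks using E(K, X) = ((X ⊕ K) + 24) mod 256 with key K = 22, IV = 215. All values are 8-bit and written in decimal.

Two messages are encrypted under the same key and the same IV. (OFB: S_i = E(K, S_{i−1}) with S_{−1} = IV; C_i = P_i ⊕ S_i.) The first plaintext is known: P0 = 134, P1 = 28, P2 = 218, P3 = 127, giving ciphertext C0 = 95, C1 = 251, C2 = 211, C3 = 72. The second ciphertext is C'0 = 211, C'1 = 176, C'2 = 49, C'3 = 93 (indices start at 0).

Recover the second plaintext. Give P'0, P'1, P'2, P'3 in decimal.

P'0 = 10, P'1 = 87, P'2 = 56, P'3 = 106

In OFB with a reused IV, both messages share the same keystream S_i, so C_i ⊕ C'_i = P_i ⊕ P'_i and thus P'_i = P_i ⊕ C_i ⊕ C'_i.
P'0: 134 ⊕ 95 ⊕ 211 = 10.
P'1: 28 ⊕ 251 ⊕ 176 = 87.
P'2: 218 ⊕ 211 ⊕ 49 = 56.
P'3: 127 ⊕ 72 ⊕ 93 = 106.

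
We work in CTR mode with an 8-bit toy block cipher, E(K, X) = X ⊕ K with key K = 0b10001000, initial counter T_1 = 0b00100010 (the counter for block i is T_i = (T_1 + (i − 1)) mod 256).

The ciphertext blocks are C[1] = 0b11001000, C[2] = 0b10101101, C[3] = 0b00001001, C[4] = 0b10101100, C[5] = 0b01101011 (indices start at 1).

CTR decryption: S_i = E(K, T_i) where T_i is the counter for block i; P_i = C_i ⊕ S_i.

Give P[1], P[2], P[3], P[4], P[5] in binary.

P[1]: T = 0b00100010, S = E(K, T) = 0b10101010; 0b11001000 ⊕ 0b10101010 = 0b01100010.
P[2]: T = 0b00100011, S = E(K, T) = 0b10101011; 0b10101101 ⊕ 0b10101011 = 0b00000110.
P[3]: T = 0b00100100, S = E(K, T) = 0b10101100; 0b00001001 ⊕ 0b10101100 = 0b10100101.
P[4]: T = 0b00100101, S = E(K, T) = 0b10101101; 0b10101100 ⊕ 0b10101101 = 0b00000001.
P[5]: T = 0b00100110, S = E(K, T) = 0b10101110; 0b01101011 ⊕ 0b10101110 = 0b11000101.

P[1] = 0b01100010, P[2] = 0b00000110, P[3] = 0b10100101, P[4] = 0b00000001, P[5] = 0b11000101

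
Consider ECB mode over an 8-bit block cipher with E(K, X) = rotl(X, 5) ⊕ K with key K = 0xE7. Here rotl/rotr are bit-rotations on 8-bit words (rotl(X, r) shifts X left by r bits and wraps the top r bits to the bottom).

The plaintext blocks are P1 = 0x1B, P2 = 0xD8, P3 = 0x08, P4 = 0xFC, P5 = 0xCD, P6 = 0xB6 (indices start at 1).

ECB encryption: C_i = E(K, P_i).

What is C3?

C3 = 0xE6

C3: E(K, 0x08) = 0xE6.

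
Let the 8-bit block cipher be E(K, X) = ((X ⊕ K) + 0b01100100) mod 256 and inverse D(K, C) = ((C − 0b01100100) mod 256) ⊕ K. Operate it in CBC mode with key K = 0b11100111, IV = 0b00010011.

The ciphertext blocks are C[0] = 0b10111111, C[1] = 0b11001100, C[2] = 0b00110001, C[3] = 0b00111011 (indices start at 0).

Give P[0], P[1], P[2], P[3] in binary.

P[0] = 0b10101111, P[1] = 0b00110000, P[2] = 0b11100110, P[3] = 0b00000001

CBC decryption: P_i = D(K, C_i) ⊕ C_{i−1}, with C_{−1} = IV.
P[0]: D(K, 0b10111111) = 0b10111100; 0b10111100 ⊕ 0b00010011 = 0b10101111.
P[1]: D(K, 0b11001100) = 0b10001111; 0b10001111 ⊕ 0b10111111 = 0b00110000.
P[2]: D(K, 0b00110001) = 0b00101010; 0b00101010 ⊕ 0b11001100 = 0b11100110.
P[3]: D(K, 0b00111011) = 0b00110000; 0b00110000 ⊕ 0b00110001 = 0b00000001.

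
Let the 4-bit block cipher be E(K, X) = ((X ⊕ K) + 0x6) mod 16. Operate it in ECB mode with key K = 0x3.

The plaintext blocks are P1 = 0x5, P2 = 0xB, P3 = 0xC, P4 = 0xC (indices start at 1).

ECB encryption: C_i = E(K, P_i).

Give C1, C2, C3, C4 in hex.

C1 = 0xC, C2 = 0xE, C3 = 0x5, C4 = 0x5

C1: E(K, 0x5) = 0xC.
C2: E(K, 0xB) = 0xE.
C3: E(K, 0xC) = 0x5.
C4: E(K, 0xC) = 0x5.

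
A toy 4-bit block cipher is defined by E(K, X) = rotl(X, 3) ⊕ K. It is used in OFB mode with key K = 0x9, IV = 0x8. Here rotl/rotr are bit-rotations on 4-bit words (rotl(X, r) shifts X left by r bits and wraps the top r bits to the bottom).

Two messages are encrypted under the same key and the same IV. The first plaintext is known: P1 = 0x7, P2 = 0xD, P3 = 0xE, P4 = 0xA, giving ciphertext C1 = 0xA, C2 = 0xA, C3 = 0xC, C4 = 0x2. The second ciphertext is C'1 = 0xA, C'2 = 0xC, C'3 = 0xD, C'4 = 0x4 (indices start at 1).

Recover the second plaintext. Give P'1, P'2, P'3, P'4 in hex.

In OFB with a reused IV, both messages share the same keystream S_i, so C_i ⊕ C'_i = P_i ⊕ P'_i and thus P'_i = P_i ⊕ C_i ⊕ C'_i.
P'1: 0x7 ⊕ 0xA ⊕ 0xA = 0x7.
P'2: 0xD ⊕ 0xA ⊕ 0xC = 0xB.
P'3: 0xE ⊕ 0xC ⊕ 0xD = 0xF.
P'4: 0xA ⊕ 0x2 ⊕ 0x4 = 0xC.

P'1 = 0x7, P'2 = 0xB, P'3 = 0xF, P'4 = 0xC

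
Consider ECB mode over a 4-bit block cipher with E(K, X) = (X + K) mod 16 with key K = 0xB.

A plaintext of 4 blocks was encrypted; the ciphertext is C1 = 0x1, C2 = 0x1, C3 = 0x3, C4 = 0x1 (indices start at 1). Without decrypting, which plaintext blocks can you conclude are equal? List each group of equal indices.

ECB encrypts each block independently with the same key, so equal ciphertext blocks imply equal plaintext blocks.
C1 = C2 = C4 = 0x1, so P1 = P2 = P4.

P1 = P2 = P4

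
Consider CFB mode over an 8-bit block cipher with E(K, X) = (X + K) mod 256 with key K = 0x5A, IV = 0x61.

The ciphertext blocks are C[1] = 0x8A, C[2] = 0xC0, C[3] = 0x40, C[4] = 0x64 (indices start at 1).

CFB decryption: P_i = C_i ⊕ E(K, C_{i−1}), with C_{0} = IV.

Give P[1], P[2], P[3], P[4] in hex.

P[1]: E(K, 0x61) = 0xBB; 0x8A ⊕ 0xBB = 0x31.
P[2]: E(K, 0x8A) = 0xE4; 0xC0 ⊕ 0xE4 = 0x24.
P[3]: E(K, 0xC0) = 0x1A; 0x40 ⊕ 0x1A = 0x5A.
P[4]: E(K, 0x40) = 0x9A; 0x64 ⊕ 0x9A = 0xFE.

P[1] = 0x31, P[2] = 0x24, P[3] = 0x5A, P[4] = 0xFE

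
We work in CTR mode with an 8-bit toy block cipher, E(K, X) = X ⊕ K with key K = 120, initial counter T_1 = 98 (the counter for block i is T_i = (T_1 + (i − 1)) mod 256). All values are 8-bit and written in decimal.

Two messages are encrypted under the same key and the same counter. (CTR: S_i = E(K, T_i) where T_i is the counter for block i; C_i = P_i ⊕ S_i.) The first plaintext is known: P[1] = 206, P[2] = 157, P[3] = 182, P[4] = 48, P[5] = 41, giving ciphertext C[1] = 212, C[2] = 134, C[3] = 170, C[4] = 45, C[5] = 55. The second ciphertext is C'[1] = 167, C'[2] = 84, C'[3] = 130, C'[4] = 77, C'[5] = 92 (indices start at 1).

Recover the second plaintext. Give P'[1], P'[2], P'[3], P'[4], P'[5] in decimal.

P'[1] = 189, P'[2] = 79, P'[3] = 158, P'[4] = 80, P'[5] = 66

In CTR with a reused counter, both messages share the same keystream S_i, so C_i ⊕ C'_i = P_i ⊕ P'_i and thus P'_i = P_i ⊕ C_i ⊕ C'_i.
P'[1]: 206 ⊕ 212 ⊕ 167 = 189.
P'[2]: 157 ⊕ 134 ⊕ 84 = 79.
P'[3]: 182 ⊕ 170 ⊕ 130 = 158.
P'[4]: 48 ⊕ 45 ⊕ 77 = 80.
P'[5]: 41 ⊕ 55 ⊕ 92 = 66.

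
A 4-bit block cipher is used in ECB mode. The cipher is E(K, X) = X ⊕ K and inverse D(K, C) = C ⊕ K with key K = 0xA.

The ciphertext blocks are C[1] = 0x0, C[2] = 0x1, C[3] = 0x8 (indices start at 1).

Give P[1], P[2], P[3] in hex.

P[1] = 0xA, P[2] = 0xB, P[3] = 0x2

ECB decryption: P_i = D(K, C_i).
P[1]: D(K, 0x0) = 0xA.
P[2]: D(K, 0x1) = 0xB.
P[3]: D(K, 0x8) = 0x2.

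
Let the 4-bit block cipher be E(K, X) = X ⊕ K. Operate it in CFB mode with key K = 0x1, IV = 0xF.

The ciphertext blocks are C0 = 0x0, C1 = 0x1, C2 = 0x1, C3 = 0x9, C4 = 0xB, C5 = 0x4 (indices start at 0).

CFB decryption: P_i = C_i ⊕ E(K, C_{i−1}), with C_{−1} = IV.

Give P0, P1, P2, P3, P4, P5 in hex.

P0 = 0xE, P1 = 0x0, P2 = 0x1, P3 = 0x9, P4 = 0x3, P5 = 0xE

P0: E(K, 0xF) = 0xE; 0x0 ⊕ 0xE = 0xE.
P1: E(K, 0x0) = 0x1; 0x1 ⊕ 0x1 = 0x0.
P2: E(K, 0x1) = 0x0; 0x1 ⊕ 0x0 = 0x1.
P3: E(K, 0x1) = 0x0; 0x9 ⊕ 0x0 = 0x9.
P4: E(K, 0x9) = 0x8; 0xB ⊕ 0x8 = 0x3.
P5: E(K, 0xB) = 0xA; 0x4 ⊕ 0xA = 0xE.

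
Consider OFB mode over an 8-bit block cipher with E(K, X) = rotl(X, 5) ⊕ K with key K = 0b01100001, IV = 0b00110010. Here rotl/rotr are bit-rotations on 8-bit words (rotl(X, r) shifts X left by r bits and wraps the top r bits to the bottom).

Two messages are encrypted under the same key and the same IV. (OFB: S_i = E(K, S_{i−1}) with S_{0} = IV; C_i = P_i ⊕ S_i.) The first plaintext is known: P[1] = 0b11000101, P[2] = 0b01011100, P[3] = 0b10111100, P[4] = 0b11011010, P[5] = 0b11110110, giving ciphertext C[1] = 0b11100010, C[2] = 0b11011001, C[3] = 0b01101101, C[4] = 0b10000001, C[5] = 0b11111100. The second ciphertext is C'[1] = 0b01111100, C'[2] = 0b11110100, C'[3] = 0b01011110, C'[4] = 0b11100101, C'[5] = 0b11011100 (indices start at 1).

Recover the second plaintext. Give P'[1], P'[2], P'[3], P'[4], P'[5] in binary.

In OFB with a reused IV, both messages share the same keystream S_i, so C_i ⊕ C'_i = P_i ⊕ P'_i and thus P'_i = P_i ⊕ C_i ⊕ C'_i.
P'[1]: 0b11000101 ⊕ 0b11100010 ⊕ 0b01111100 = 0b01011011.
P'[2]: 0b01011100 ⊕ 0b11011001 ⊕ 0b11110100 = 0b01110001.
P'[3]: 0b10111100 ⊕ 0b01101101 ⊕ 0b01011110 = 0b10001111.
P'[4]: 0b11011010 ⊕ 0b10000001 ⊕ 0b11100101 = 0b10111110.
P'[5]: 0b11110110 ⊕ 0b11111100 ⊕ 0b11011100 = 0b11010110.

P'[1] = 0b01011011, P'[2] = 0b01110001, P'[3] = 0b10001111, P'[4] = 0b10111110, P'[5] = 0b11010110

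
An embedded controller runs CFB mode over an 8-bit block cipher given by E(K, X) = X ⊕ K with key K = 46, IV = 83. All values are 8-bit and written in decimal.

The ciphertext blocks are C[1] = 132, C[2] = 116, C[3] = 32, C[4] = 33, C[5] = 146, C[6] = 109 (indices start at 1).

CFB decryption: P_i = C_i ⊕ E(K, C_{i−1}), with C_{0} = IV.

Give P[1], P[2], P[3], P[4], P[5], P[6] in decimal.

P[1] = 249, P[2] = 222, P[3] = 122, P[4] = 47, P[5] = 157, P[6] = 209

P[1]: E(K, 83) = 125; 132 ⊕ 125 = 249.
P[2]: E(K, 132) = 170; 116 ⊕ 170 = 222.
P[3]: E(K, 116) = 90; 32 ⊕ 90 = 122.
P[4]: E(K, 32) = 14; 33 ⊕ 14 = 47.
P[5]: E(K, 33) = 15; 146 ⊕ 15 = 157.
P[6]: E(K, 146) = 188; 109 ⊕ 188 = 209.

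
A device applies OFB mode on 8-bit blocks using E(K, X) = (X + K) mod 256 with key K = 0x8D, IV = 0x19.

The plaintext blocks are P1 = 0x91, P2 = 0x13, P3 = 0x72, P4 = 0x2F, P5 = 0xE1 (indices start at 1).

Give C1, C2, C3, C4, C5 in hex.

C1 = 0x37, C2 = 0x20, C3 = 0xB2, C4 = 0x62, C5 = 0x3B

OFB encryption: S_i = E(K, S_{i−1}) with S_{0} = IV; C_i = P_i ⊕ S_i.
C1: S = E(K, 0x19) = 0xA6; 0x91 ⊕ 0xA6 = 0x37.
C2: S = E(K, 0xA6) = 0x33; 0x13 ⊕ 0x33 = 0x20.
C3: S = E(K, 0x33) = 0xC0; 0x72 ⊕ 0xC0 = 0xB2.
C4: S = E(K, 0xC0) = 0x4D; 0x2F ⊕ 0x4D = 0x62.
C5: S = E(K, 0x4D) = 0xDA; 0xE1 ⊕ 0xDA = 0x3B.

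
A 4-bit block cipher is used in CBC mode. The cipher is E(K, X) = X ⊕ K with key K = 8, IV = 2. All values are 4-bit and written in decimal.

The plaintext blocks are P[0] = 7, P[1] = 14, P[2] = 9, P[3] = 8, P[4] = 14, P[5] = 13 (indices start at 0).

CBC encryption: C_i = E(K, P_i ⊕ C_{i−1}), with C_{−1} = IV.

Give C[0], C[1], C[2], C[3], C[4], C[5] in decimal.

C[0] = 13, C[1] = 11, C[2] = 10, C[3] = 10, C[4] = 12, C[5] = 9

C[0]: P[0] ⊕ 2 = 5; E(K, 5) = 13.
C[1]: P[1] ⊕ 13 = 3; E(K, 3) = 11.
C[2]: P[2] ⊕ 11 = 2; E(K, 2) = 10.
C[3]: P[3] ⊕ 10 = 2; E(K, 2) = 10.
C[4]: P[4] ⊕ 10 = 4; E(K, 4) = 12.
C[5]: P[5] ⊕ 12 = 1; E(K, 1) = 9.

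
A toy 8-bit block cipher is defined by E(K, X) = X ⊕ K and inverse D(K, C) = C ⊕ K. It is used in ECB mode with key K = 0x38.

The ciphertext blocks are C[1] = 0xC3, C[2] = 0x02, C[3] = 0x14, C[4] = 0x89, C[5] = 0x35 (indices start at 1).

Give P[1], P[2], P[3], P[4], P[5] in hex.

ECB decryption: P_i = D(K, C_i).
P[1]: D(K, 0xC3) = 0xFB.
P[2]: D(K, 0x02) = 0x3A.
P[3]: D(K, 0x14) = 0x2C.
P[4]: D(K, 0x89) = 0xB1.
P[5]: D(K, 0x35) = 0x0D.

P[1] = 0xFB, P[2] = 0x3A, P[3] = 0x2C, P[4] = 0xB1, P[5] = 0x0D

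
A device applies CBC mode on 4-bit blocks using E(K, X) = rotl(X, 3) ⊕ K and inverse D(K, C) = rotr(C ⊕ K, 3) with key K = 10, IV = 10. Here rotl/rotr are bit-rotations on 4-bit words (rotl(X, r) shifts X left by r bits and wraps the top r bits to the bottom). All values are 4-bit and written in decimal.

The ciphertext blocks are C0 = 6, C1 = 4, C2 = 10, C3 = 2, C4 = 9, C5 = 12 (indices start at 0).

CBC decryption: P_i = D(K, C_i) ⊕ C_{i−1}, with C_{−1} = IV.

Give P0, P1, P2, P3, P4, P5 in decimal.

P0: D(K, 6) = 9; 9 ⊕ 10 = 3.
P1: D(K, 4) = 13; 13 ⊕ 6 = 11.
P2: D(K, 10) = 0; 0 ⊕ 4 = 4.
P3: D(K, 2) = 1; 1 ⊕ 10 = 11.
P4: D(K, 9) = 6; 6 ⊕ 2 = 4.
P5: D(K, 12) = 12; 12 ⊕ 9 = 5.

P0 = 3, P1 = 11, P2 = 4, P3 = 11, P4 = 4, P5 = 5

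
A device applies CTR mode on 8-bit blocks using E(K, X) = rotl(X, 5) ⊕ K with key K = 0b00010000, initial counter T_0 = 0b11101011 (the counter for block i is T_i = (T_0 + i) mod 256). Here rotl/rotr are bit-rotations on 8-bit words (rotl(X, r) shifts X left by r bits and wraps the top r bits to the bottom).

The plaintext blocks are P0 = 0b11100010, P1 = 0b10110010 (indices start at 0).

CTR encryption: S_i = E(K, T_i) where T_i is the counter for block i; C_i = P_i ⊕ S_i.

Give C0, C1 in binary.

C0: T = 0b11101011, S = E(K, T) = 0b01101101; 0b11100010 ⊕ 0b01101101 = 0b10001111.
C1: T = 0b11101100, S = E(K, T) = 0b10001101; 0b10110010 ⊕ 0b10001101 = 0b00111111.

C0 = 0b10001111, C1 = 0b00111111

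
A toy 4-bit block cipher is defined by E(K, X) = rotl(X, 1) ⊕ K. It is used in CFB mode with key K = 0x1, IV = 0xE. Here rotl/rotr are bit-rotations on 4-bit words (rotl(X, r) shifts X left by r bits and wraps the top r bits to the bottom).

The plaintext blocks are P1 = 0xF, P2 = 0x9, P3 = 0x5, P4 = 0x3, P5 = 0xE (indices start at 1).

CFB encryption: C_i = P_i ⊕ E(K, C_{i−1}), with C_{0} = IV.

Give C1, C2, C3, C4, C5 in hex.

C1: E(K, 0xE) = 0xC; 0xF ⊕ 0xC = 0x3.
C2: E(K, 0x3) = 0x7; 0x9 ⊕ 0x7 = 0xE.
C3: E(K, 0xE) = 0xC; 0x5 ⊕ 0xC = 0x9.
C4: E(K, 0x9) = 0x2; 0x3 ⊕ 0x2 = 0x1.
C5: E(K, 0x1) = 0x3; 0xE ⊕ 0x3 = 0xD.

C1 = 0x3, C2 = 0xE, C3 = 0x9, C4 = 0x1, C5 = 0xD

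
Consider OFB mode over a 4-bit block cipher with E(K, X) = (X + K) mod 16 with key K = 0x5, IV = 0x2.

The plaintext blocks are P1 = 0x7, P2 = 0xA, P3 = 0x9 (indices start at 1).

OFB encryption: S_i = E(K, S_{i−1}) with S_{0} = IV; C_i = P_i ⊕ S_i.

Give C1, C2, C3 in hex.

C1: S = E(K, 0x2) = 0x7; 0x7 ⊕ 0x7 = 0x0.
C2: S = E(K, 0x7) = 0xC; 0xA ⊕ 0xC = 0x6.
C3: S = E(K, 0xC) = 0x1; 0x9 ⊕ 0x1 = 0x8.

C1 = 0x0, C2 = 0x6, C3 = 0x8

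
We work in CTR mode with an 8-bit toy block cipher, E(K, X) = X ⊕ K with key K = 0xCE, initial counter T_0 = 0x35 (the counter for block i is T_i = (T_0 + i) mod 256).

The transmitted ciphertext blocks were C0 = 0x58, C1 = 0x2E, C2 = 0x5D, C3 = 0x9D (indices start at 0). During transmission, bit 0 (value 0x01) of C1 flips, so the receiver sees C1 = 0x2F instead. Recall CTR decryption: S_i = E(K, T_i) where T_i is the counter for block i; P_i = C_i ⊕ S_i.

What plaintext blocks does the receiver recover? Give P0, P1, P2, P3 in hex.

Only C1 changed, to 0x2F. In CTR, a change in C_i flips the same bit in P_i only; the keystream is unaffected. Decrypting the received ciphertext:
P0: T = 0x35, S = E(K, T) = 0xFB; 0x58 ⊕ 0xFB = 0xA3.
P1: T = 0x36, S = E(K, T) = 0xF8; 0x2F ⊕ 0xF8 = 0xD7.
P2: T = 0x37, S = E(K, T) = 0xF9; 0x5D ⊕ 0xF9 = 0xA4.
P3: T = 0x38, S = E(K, T) = 0xF6; 0x9D ⊕ 0xF6 = 0x6B.
Blocks that differ from the original plaintext: P1.

P0 = 0xA3, P1 = 0xD7, P2 = 0xA4, P3 = 0x6B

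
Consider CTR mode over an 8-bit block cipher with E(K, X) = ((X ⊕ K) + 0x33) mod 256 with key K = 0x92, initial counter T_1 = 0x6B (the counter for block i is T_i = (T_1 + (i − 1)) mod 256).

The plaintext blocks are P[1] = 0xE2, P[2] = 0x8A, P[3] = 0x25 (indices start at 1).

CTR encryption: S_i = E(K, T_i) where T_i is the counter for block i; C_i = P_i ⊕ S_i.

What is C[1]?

C[1] = 0xCE

C[1]: T = 0x6B, S = E(K, T) = 0x2C; 0xE2 ⊕ 0x2C = 0xCE.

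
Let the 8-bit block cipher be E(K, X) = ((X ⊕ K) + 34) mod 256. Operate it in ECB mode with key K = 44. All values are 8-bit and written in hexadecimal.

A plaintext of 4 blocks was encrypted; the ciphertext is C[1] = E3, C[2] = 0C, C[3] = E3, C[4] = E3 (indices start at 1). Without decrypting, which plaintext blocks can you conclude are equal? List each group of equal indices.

P[1] = P[3] = P[4]

ECB encrypts each block independently with the same key, so equal ciphertext blocks imply equal plaintext blocks.
C[1] = C[3] = C[4] = E3, so P[1] = P[3] = P[4].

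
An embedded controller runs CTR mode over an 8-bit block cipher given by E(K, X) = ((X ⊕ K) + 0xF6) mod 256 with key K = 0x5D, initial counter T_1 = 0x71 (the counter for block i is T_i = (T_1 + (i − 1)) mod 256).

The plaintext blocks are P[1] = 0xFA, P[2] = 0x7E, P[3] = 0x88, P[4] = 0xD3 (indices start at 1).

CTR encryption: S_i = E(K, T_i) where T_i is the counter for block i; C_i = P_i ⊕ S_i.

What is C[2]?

C[2] = 0x5B

C[1]: T = 0x71, S = E(K, T) = 0x22; 0xFA ⊕ 0x22 = 0xD8.
C[2]: T = 0x72, S = E(K, T) = 0x25; 0x7E ⊕ 0x25 = 0x5B.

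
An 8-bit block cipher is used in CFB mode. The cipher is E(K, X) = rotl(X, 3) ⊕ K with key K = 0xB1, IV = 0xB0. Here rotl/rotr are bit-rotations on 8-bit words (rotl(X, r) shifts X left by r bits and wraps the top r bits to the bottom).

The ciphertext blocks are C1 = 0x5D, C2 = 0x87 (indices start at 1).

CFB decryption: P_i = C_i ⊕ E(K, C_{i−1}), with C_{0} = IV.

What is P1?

P1 = 0x69

P1: E(K, 0xB0) = 0x34; 0x5D ⊕ 0x34 = 0x69.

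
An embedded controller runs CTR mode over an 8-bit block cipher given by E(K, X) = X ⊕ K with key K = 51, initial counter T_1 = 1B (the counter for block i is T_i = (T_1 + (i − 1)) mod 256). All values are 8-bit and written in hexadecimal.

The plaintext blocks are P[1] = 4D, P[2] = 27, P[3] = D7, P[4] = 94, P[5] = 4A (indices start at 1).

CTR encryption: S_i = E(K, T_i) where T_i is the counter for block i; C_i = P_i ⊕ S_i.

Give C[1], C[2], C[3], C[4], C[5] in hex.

C[1] = 07, C[2] = 6A, C[3] = 9B, C[4] = DB, C[5] = 04

C[1]: T = 1B, S = E(K, T) = 4A; 4D ⊕ 4A = 07.
C[2]: T = 1C, S = E(K, T) = 4D; 27 ⊕ 4D = 6A.
C[3]: T = 1D, S = E(K, T) = 4C; D7 ⊕ 4C = 9B.
C[4]: T = 1E, S = E(K, T) = 4F; 94 ⊕ 4F = DB.
C[5]: T = 1F, S = E(K, T) = 4E; 4A ⊕ 4E = 04.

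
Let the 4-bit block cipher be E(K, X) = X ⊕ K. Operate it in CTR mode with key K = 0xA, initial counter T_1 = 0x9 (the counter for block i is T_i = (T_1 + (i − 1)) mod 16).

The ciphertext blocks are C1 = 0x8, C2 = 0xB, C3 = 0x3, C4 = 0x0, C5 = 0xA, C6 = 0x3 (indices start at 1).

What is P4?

P4 = 0x6

CTR decryption: S_i = E(K, T_i) where T_i is the counter for block i; P_i = C_i ⊕ S_i.
P4: T = 0xC, S = E(K, T) = 0x6; 0x0 ⊕ 0x6 = 0x6.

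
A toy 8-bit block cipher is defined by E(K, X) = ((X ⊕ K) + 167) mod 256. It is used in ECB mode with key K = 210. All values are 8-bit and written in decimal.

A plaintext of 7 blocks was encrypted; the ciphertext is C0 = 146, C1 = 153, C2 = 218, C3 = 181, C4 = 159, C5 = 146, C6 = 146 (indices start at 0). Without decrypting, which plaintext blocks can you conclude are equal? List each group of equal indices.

ECB encrypts each block independently with the same key, so equal ciphertext blocks imply equal plaintext blocks.
C0 = C5 = C6 = 146, so P0 = P5 = P6.

P0 = P5 = P6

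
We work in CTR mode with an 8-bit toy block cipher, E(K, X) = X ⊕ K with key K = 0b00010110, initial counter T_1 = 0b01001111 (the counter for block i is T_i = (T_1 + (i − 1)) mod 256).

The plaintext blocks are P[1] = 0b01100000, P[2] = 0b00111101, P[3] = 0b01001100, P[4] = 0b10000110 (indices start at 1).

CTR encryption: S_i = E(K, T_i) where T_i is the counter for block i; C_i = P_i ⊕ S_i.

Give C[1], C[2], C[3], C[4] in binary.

C[1]: T = 0b01001111, S = E(K, T) = 0b01011001; 0b01100000 ⊕ 0b01011001 = 0b00111001.
C[2]: T = 0b01010000, S = E(K, T) = 0b01000110; 0b00111101 ⊕ 0b01000110 = 0b01111011.
C[3]: T = 0b01010001, S = E(K, T) = 0b01000111; 0b01001100 ⊕ 0b01000111 = 0b00001011.
C[4]: T = 0b01010010, S = E(K, T) = 0b01000100; 0b10000110 ⊕ 0b01000100 = 0b11000010.

C[1] = 0b00111001, C[2] = 0b01111011, C[3] = 0b00001011, C[4] = 0b11000010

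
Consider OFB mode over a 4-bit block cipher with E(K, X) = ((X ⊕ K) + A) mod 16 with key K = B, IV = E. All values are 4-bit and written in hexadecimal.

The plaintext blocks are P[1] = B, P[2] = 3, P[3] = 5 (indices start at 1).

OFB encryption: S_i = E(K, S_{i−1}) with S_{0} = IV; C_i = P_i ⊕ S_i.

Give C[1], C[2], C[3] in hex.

C[1] = 4, C[2] = D, C[3] = A

C[1]: S = E(K, E) = F; B ⊕ F = 4.
C[2]: S = E(K, F) = E; 3 ⊕ E = D.
C[3]: S = E(K, E) = F; 5 ⊕ F = A.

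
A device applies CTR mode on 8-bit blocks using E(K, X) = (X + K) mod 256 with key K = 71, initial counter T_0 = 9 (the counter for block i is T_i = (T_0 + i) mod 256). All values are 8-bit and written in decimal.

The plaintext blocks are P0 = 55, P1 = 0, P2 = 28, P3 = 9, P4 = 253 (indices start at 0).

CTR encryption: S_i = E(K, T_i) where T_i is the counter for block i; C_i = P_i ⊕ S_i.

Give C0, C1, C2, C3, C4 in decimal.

C0 = 103, C1 = 81, C2 = 78, C3 = 90, C4 = 169

C0: T = 9, S = E(K, T) = 80; 55 ⊕ 80 = 103.
C1: T = 10, S = E(K, T) = 81; 0 ⊕ 81 = 81.
C2: T = 11, S = E(K, T) = 82; 28 ⊕ 82 = 78.
C3: T = 12, S = E(K, T) = 83; 9 ⊕ 83 = 90.
C4: T = 13, S = E(K, T) = 84; 253 ⊕ 84 = 169.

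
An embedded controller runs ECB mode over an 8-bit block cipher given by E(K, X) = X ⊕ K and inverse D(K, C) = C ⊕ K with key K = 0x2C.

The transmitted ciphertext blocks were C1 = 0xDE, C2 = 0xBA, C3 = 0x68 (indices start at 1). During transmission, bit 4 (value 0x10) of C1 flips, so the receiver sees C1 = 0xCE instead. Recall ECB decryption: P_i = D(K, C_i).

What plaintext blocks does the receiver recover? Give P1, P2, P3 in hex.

Only C1 changed, to 0xCE. In ECB, a change in C_i affects only P_i. Decrypting the received ciphertext:
P1: D(K, 0xCE) = 0xE2.
P2: D(K, 0xBA) = 0x96.
P3: D(K, 0x68) = 0x44.
Blocks that differ from the original plaintext: P1.

P1 = 0xE2, P2 = 0x96, P3 = 0x44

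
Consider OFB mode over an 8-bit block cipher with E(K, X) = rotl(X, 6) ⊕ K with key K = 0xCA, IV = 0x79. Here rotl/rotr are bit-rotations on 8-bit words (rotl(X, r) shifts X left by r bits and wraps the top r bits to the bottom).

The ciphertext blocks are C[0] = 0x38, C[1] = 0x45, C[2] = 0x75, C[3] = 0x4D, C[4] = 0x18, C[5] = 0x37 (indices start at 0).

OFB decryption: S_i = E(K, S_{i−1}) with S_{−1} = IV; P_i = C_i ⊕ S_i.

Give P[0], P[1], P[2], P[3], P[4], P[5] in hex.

P[0]: S = E(K, 0x79) = 0x94; 0x38 ⊕ 0x94 = 0xAC.
P[1]: S = E(K, 0x94) = 0xEF; 0x45 ⊕ 0xEF = 0xAA.
P[2]: S = E(K, 0xEF) = 0x31; 0x75 ⊕ 0x31 = 0x44.
P[3]: S = E(K, 0x31) = 0x86; 0x4D ⊕ 0x86 = 0xCB.
P[4]: S = E(K, 0x86) = 0x6B; 0x18 ⊕ 0x6B = 0x73.
P[5]: S = E(K, 0x6B) = 0x10; 0x37 ⊕ 0x10 = 0x27.

P[0] = 0xAC, P[1] = 0xAA, P[2] = 0x44, P[3] = 0xCB, P[4] = 0x73, P[5] = 0x27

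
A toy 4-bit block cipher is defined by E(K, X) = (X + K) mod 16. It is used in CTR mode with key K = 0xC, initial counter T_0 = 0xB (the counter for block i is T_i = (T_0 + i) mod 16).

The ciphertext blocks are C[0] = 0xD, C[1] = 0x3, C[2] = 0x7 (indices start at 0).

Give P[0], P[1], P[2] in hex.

P[0] = 0xA, P[1] = 0xB, P[2] = 0xE

CTR decryption: S_i = E(K, T_i) where T_i is the counter for block i; P_i = C_i ⊕ S_i.
P[0]: T = 0xB, S = E(K, T) = 0x7; 0xD ⊕ 0x7 = 0xA.
P[1]: T = 0xC, S = E(K, T) = 0x8; 0x3 ⊕ 0x8 = 0xB.
P[2]: T = 0xD, S = E(K, T) = 0x9; 0x7 ⊕ 0x9 = 0xE.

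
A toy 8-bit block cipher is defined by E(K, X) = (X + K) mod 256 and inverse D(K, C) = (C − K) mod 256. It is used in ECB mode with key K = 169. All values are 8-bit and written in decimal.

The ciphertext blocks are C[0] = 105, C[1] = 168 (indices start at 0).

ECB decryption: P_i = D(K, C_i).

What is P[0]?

P[0]: D(K, 105) = 192.

P[0] = 192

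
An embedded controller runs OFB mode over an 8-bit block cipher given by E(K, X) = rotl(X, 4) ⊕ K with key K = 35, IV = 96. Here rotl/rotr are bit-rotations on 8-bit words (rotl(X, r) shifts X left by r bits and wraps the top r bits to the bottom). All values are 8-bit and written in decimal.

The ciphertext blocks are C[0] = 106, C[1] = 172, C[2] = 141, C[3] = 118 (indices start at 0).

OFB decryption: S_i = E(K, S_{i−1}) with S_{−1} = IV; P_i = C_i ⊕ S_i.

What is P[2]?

P[0]: S = E(K, 96) = 37; 106 ⊕ 37 = 79.
P[1]: S = E(K, 37) = 113; 172 ⊕ 113 = 221.
P[2]: S = E(K, 113) = 52; 141 ⊕ 52 = 185.

P[2] = 185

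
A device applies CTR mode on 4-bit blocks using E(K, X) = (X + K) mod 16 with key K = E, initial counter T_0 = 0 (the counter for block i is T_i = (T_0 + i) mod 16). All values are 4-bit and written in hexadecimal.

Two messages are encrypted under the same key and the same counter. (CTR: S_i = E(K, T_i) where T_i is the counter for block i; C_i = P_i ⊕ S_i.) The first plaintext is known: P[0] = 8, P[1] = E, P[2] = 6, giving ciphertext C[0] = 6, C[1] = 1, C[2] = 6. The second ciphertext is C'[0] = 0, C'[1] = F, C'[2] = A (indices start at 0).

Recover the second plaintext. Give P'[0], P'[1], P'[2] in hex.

P'[0] = E, P'[1] = 0, P'[2] = A

In CTR with a reused counter, both messages share the same keystream S_i, so C_i ⊕ C'_i = P_i ⊕ P'_i and thus P'_i = P_i ⊕ C_i ⊕ C'_i.
P'[0]: 8 ⊕ 6 ⊕ 0 = E.
P'[1]: E ⊕ 1 ⊕ F = 0.
P'[2]: 6 ⊕ 6 ⊕ A = A.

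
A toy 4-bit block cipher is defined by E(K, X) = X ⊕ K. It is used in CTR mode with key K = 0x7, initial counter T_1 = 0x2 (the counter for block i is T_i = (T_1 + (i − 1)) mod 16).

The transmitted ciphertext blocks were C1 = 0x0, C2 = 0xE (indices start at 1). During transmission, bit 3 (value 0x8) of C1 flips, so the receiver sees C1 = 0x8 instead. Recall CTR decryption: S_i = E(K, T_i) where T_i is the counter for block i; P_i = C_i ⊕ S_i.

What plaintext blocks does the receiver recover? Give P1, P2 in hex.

Only C1 changed, to 0x8. In CTR, a change in C_i flips the same bit in P_i only; the keystream is unaffected. Decrypting the received ciphertext:
P1: T = 0x2, S = E(K, T) = 0x5; 0x8 ⊕ 0x5 = 0xD.
P2: T = 0x3, S = E(K, T) = 0x4; 0xE ⊕ 0x4 = 0xA.
Blocks that differ from the original plaintext: P1.

P1 = 0xD, P2 = 0xA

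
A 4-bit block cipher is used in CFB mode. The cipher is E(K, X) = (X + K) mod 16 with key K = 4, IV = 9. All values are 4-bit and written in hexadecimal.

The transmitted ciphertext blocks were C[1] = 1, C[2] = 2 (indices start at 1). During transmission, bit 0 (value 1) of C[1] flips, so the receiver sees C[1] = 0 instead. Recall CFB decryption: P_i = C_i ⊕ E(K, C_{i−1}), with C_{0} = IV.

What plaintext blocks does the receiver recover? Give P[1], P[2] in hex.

P[1] = D, P[2] = 6

Only C[1] changed, to 0. In CFB, a change in C_i flips the same bit in P_i and garbles P_{i+1}. Decrypting the received ciphertext:
P[1]: E(K, 9) = D; 0 ⊕ D = D.
P[2]: E(K, 0) = 4; 2 ⊕ 4 = 6.
Blocks that differ from the original plaintext: P[1], P[2].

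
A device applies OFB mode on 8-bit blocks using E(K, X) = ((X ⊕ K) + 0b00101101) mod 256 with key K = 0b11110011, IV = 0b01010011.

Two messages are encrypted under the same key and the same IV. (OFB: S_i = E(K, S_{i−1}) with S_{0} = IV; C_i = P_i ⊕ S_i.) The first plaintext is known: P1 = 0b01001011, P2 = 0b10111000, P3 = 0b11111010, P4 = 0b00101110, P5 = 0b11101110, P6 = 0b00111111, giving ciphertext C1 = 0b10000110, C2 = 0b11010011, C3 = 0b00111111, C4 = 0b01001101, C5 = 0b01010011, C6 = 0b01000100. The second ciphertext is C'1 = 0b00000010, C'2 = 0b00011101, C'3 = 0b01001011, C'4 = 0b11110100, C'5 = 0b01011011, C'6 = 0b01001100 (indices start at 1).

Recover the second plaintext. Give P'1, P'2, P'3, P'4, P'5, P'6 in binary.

In OFB with a reused IV, both messages share the same keystream S_i, so C_i ⊕ C'_i = P_i ⊕ P'_i and thus P'_i = P_i ⊕ C_i ⊕ C'_i.
P'1: 0b01001011 ⊕ 0b10000110 ⊕ 0b00000010 = 0b11001111.
P'2: 0b10111000 ⊕ 0b11010011 ⊕ 0b00011101 = 0b01110110.
P'3: 0b11111010 ⊕ 0b00111111 ⊕ 0b01001011 = 0b10001110.
P'4: 0b00101110 ⊕ 0b01001101 ⊕ 0b11110100 = 0b10010111.
P'5: 0b11101110 ⊕ 0b01010011 ⊕ 0b01011011 = 0b11100110.
P'6: 0b00111111 ⊕ 0b01000100 ⊕ 0b01001100 = 0b00110111.

P'1 = 0b11001111, P'2 = 0b01110110, P'3 = 0b10001110, P'4 = 0b10010111, P'5 = 0b11100110, P'6 = 0b00110111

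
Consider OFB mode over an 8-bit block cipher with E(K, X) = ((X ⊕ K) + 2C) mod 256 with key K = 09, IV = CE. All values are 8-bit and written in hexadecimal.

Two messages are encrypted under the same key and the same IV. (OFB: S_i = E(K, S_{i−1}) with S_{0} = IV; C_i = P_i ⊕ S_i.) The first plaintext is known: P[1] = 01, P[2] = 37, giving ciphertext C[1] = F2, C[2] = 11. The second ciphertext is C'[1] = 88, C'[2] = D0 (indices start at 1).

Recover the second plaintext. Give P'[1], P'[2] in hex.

In OFB with a reused IV, both messages share the same keystream S_i, so C_i ⊕ C'_i = P_i ⊕ P'_i and thus P'_i = P_i ⊕ C_i ⊕ C'_i.
P'[1]: 01 ⊕ F2 ⊕ 88 = 7B.
P'[2]: 37 ⊕ 11 ⊕ D0 = F6.

P'[1] = 7B, P'[2] = F6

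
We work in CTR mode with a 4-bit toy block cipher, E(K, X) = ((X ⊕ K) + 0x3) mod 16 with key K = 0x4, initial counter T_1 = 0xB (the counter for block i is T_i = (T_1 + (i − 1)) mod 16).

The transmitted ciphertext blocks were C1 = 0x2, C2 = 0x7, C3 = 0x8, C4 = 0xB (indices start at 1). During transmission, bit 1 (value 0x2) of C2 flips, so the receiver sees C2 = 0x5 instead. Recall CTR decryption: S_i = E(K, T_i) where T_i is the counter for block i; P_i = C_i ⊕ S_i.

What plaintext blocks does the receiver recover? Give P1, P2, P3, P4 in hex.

P1 = 0x0, P2 = 0xE, P3 = 0x4, P4 = 0x6

Only C2 changed, to 0x5. In CTR, a change in C_i flips the same bit in P_i only; the keystream is unaffected. Decrypting the received ciphertext:
P1: T = 0xB, S = E(K, T) = 0x2; 0x2 ⊕ 0x2 = 0x0.
P2: T = 0xC, S = E(K, T) = 0xB; 0x5 ⊕ 0xB = 0xE.
P3: T = 0xD, S = E(K, T) = 0xC; 0x8 ⊕ 0xC = 0x4.
P4: T = 0xE, S = E(K, T) = 0xD; 0xB ⊕ 0xD = 0x6.
Blocks that differ from the original plaintext: P2.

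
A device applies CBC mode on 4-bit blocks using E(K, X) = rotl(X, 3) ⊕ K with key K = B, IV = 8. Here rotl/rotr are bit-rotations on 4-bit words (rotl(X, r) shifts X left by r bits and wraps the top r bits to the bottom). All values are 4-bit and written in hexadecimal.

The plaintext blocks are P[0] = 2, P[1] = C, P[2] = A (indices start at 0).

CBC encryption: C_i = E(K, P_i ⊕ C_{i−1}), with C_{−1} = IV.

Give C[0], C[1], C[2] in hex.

C[0]: P[0] ⊕ 8 = A; E(K, A) = E.
C[1]: P[1] ⊕ E = 2; E(K, 2) = A.
C[2]: P[2] ⊕ A = 0; E(K, 0) = B.

C[0] = E, C[1] = A, C[2] = B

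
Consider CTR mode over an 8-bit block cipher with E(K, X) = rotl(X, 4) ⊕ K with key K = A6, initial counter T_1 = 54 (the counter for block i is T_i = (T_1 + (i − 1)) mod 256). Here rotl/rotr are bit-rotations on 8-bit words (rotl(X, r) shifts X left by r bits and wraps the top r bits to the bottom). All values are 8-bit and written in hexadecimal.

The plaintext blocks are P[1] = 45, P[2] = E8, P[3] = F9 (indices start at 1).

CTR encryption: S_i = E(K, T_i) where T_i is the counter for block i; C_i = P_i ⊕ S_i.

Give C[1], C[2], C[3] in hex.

C[1]: T = 54, S = E(K, T) = E3; 45 ⊕ E3 = A6.
C[2]: T = 55, S = E(K, T) = F3; E8 ⊕ F3 = 1B.
C[3]: T = 56, S = E(K, T) = C3; F9 ⊕ C3 = 3A.

C[1] = A6, C[2] = 1B, C[3] = 3A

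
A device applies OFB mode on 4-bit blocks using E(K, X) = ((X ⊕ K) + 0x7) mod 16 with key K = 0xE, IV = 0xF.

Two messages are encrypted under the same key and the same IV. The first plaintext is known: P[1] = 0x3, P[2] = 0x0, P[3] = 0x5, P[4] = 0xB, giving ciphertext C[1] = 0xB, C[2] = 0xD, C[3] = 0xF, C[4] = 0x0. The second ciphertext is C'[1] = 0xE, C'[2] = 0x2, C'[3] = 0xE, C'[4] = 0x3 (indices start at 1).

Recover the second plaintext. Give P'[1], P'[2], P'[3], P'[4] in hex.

P'[1] = 0x6, P'[2] = 0xF, P'[3] = 0x4, P'[4] = 0x8

In OFB with a reused IV, both messages share the same keystream S_i, so C_i ⊕ C'_i = P_i ⊕ P'_i and thus P'_i = P_i ⊕ C_i ⊕ C'_i.
P'[1]: 0x3 ⊕ 0xB ⊕ 0xE = 0x6.
P'[2]: 0x0 ⊕ 0xD ⊕ 0x2 = 0xF.
P'[3]: 0x5 ⊕ 0xF ⊕ 0xE = 0x4.
P'[4]: 0xB ⊕ 0x0 ⊕ 0x3 = 0x8.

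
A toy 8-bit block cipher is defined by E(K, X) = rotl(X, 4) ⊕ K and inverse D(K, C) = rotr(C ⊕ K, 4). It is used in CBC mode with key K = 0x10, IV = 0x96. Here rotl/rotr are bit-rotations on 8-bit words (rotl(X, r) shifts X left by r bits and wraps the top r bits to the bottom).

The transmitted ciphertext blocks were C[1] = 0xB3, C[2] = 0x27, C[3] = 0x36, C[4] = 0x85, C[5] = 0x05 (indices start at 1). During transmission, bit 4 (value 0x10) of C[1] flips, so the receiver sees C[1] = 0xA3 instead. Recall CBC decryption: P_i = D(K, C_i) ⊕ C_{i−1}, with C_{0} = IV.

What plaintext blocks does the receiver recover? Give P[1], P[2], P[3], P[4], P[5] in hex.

Only C[1] changed, to 0xA3. In CBC, a change in C_i garbles P_i and flips the same bit in P_{i+1}. Decrypting the received ciphertext:
P[1]: D(K, 0xA3) = 0x3B; 0x3B ⊕ 0x96 = 0xAD.
P[2]: D(K, 0x27) = 0x73; 0x73 ⊕ 0xA3 = 0xD0.
P[3]: D(K, 0x36) = 0x62; 0x62 ⊕ 0x27 = 0x45.
P[4]: D(K, 0x85) = 0x59; 0x59 ⊕ 0x36 = 0x6F.
P[5]: D(K, 0x05) = 0x51; 0x51 ⊕ 0x85 = 0xD4.
Blocks that differ from the original plaintext: P[1], P[2].

P[1] = 0xAD, P[2] = 0xD0, P[3] = 0x45, P[4] = 0x6F, P[5] = 0xD4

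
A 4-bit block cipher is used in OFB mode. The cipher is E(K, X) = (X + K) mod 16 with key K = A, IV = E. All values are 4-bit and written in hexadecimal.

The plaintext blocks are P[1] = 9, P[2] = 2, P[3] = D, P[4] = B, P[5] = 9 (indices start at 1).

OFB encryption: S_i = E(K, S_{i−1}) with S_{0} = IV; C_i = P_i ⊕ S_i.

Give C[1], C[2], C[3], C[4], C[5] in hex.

C[1]: S = E(K, E) = 8; 9 ⊕ 8 = 1.
C[2]: S = E(K, 8) = 2; 2 ⊕ 2 = 0.
C[3]: S = E(K, 2) = C; D ⊕ C = 1.
C[4]: S = E(K, C) = 6; B ⊕ 6 = D.
C[5]: S = E(K, 6) = 0; 9 ⊕ 0 = 9.

C[1] = 1, C[2] = 0, C[3] = 1, C[4] = D, C[5] = 9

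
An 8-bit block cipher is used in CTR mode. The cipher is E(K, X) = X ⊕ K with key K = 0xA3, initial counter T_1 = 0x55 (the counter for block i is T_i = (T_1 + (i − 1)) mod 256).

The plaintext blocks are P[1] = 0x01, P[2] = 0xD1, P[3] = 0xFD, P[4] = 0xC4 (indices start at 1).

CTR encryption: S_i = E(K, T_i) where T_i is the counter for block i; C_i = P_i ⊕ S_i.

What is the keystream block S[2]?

C[1]: T = 0x55, S = E(K, T) = 0xF6; 0x01 ⊕ 0xF6 = 0xF7.
C[2]: T = 0x56, S = E(K, T) = 0xF5; 0xD1 ⊕ 0xF5 = 0x24.
So S[2] = 0xF5.

0xF5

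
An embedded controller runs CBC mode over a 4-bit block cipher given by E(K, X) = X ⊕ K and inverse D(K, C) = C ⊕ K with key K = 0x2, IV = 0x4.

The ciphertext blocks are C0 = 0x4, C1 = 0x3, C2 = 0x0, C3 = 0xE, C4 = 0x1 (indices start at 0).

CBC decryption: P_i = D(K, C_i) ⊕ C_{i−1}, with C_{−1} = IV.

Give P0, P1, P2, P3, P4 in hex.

P0 = 0x2, P1 = 0x5, P2 = 0x1, P3 = 0xC, P4 = 0xD

P0: D(K, 0x4) = 0x6; 0x6 ⊕ 0x4 = 0x2.
P1: D(K, 0x3) = 0x1; 0x1 ⊕ 0x4 = 0x5.
P2: D(K, 0x0) = 0x2; 0x2 ⊕ 0x3 = 0x1.
P3: D(K, 0xE) = 0xC; 0xC ⊕ 0x0 = 0xC.
P4: D(K, 0x1) = 0x3; 0x3 ⊕ 0xE = 0xD.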